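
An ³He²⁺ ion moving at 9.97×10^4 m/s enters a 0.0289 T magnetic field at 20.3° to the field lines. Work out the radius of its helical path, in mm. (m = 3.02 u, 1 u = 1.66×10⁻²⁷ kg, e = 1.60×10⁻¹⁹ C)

r ≈ 18.8 mm

Only the perpendicular component v⊥ = v sin20.3° = 3.46×10^4 m/s is bent by the field.
r = m v⊥ /(qB) = (5.01×10^-27)(3.46×10^4) / [(2×1.60×10^-19)(0.0289)] = 0.0188 m.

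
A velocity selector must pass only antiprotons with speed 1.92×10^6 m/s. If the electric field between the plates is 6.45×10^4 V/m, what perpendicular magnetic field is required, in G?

B ≈ 336 G

qE = qvB ⇒ B = E/v = (6.45×10^4) / (1.92×10^6) = 0.0336 T.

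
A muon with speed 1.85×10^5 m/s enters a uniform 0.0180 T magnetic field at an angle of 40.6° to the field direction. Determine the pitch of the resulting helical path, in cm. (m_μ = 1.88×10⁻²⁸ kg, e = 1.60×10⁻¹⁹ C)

pitch ≈ 5.76 cm

The velocity component along B is v∥ = v cos40.6° = 1.40×10^5 m/s.
The cyclotron period T = 2πm/(qB) = 4.10×10^-7 s is set by m, q, B alone.
Pitch = v∥·T = (1.40×10^5)(4.10×10^-7) = 0.0576 m.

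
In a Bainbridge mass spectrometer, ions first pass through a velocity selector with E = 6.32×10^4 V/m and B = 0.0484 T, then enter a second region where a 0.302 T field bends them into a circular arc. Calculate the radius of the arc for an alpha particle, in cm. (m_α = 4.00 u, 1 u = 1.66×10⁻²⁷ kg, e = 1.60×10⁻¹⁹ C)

The selector passes v = E/B = 6.32×10^4/0.0484 = 1.31×10^6 m/s.
In the deflection region, r = mv/(qB₂) = (6.64×10^-27)(1.31×10^6) / [(2×1.60×10^-19)(0.302)] = 0.0897 m.

r ≈ 8.97 cm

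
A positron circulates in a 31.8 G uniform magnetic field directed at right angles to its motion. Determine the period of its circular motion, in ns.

The cyclotron period is independent of speed: T = 2πm/(qB).
T = 2π(9.11×10^-31) / [(1×1.60×10^-19)(3.18×10^-3)] = 1.12×10^-8 s.

T ≈ 11.2 ns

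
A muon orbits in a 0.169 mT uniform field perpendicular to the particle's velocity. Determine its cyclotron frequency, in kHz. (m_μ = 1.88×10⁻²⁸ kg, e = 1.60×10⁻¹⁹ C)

f = qB/(2πm) = (1×1.60×10^-19)(1.69×10^-4) / [2π(1.88×10^-28)] = 2.29×10^4 Hz.

f ≈ 22.9 kHz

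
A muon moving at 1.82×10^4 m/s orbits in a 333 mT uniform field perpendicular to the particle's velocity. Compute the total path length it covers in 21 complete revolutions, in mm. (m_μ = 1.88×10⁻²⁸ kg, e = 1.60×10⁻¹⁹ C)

r = mv/(qB) = 6.42×10^-5 m, so one revolution covers 2πr = 4.04×10^-4 m.
In 21 revolutions: L = 21·2πr = 8.47×10^-3 m.

L ≈ 8.47 mm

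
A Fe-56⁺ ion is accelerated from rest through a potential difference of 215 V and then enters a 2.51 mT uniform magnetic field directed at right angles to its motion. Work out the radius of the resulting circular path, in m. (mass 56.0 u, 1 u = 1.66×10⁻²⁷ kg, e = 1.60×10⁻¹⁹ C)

r ≈ 6.30 m

The kinetic energy gained is K = qV = (1×1.60×10^-19)(215) = 3.44×10^-17 J.
v = √(2K/m) = 2.72×10^4 m/s.
r = mv/(qB) = (9.30×10^-26)(2.72×10^4) / [(1×1.60×10^-19)(2.51×10^-3)] = 6.30 m.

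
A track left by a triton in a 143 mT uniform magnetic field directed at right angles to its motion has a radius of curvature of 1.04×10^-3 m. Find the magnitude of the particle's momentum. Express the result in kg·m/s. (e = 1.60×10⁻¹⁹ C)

p ≈ 2.38×10^-23 kg·m/s

Since qvB = mv²/r, the momentum p = mv = qBr.
p = (1×1.60×10^-19)(0.143)(1.04×10^-3) = 2.38×10^-23 kg·m/s.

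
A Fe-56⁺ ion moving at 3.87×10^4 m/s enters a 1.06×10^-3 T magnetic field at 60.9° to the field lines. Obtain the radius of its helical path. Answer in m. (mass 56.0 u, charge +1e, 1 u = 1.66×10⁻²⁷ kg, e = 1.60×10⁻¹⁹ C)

Only the perpendicular component v⊥ = v sin60.9° = 3.38×10^4 m/s is bent by the field.
r = m v⊥ /(qB) = (9.30×10^-26)(3.38×10^4) / [(1×1.60×10^-19)(1.06×10^-3)] = 18.5 m.

r ≈ 18.5 m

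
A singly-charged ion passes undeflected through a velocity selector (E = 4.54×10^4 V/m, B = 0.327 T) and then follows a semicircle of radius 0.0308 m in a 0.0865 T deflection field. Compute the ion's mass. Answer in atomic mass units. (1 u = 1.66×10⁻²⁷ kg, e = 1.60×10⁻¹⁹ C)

m ≈ 1.85 u

v = E/B₁ = 1.39×10^5 m/s.
From r = mv/(qB₂), m = qB₂r/v = (1×1.60×10^-19)(0.0865)(0.0308) / (1.39×10^5) = 3.07×10^-27 kg.
In atomic mass units: m = 3.07×10^-27 / 1.66×10^-27 = 1.85 u.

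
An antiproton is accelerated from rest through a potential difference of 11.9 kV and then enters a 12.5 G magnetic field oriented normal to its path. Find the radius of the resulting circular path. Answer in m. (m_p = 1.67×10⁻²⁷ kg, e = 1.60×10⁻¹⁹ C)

The kinetic energy gained is K = qV = (1×1.60×10^-19)(1.19×10^4) = 1.90×10^-15 J.
v = √(2K/m) = 1.51×10^6 m/s.
r = mv/(qB) = (1.67×10^-27)(1.51×10^6) / [(1×1.60×10^-19)(1.25×10^-3)] = 12.6 m.

r ≈ 12.6 m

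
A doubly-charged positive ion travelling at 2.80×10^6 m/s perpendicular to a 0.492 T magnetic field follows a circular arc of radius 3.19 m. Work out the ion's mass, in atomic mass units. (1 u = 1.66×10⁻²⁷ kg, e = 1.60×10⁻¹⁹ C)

qvB = mv²/r ⇒ m = qBr/v.
m = (2×1.60×10^-19)(0.492)(3.19) / (2.80×10^6) = 1.79×10^-25 kg = 108 u.

m ≈ 108 u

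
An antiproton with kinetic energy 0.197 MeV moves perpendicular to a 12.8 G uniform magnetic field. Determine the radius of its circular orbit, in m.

r ≈ 50.1 m

Convert the energy: K = 0.197 MeV = 3.15×10^-14 J.
v = √(2K/m) = √(2·3.15×10^-14/1.67×10^-27) = 6.14×10^6 m/s.
r = mv/(qB) = (1.67×10^-27)(6.14×10^6) / [(1×1.60×10^-19)(1.28×10^-3)] = 50.1 m.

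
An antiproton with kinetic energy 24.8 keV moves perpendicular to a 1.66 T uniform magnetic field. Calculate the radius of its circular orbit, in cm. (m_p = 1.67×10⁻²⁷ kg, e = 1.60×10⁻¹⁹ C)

Convert the energy: K = 24.8 keV = 3.97×10^-15 J.
v = √(2K/m) = √(2·3.97×10^-15/1.67×10^-27) = 2.18×10^6 m/s.
r = mv/(qB) = (1.67×10^-27)(2.18×10^6) / [(1×1.60×10^-19)(1.66)] = 0.0137 m.

r ≈ 1.37 cm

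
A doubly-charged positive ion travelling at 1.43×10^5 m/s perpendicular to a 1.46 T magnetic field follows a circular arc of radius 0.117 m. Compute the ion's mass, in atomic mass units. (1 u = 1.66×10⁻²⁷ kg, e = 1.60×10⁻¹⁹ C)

m ≈ 230 u

qvB = mv²/r ⇒ m = qBr/v.
m = (2×1.60×10^-19)(1.46)(0.117) / (1.43×10^5) = 3.82×10^-25 kg = 230 u.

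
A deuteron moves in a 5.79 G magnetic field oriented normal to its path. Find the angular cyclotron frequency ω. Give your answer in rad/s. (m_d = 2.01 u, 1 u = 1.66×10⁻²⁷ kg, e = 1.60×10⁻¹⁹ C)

ω ≈ 2.78×10^4 rad/s

ω = qB/m = (1×1.60×10^-19)(5.79×10^-4) / (3.34×10^-27) = 2.78×10^4 rad/s.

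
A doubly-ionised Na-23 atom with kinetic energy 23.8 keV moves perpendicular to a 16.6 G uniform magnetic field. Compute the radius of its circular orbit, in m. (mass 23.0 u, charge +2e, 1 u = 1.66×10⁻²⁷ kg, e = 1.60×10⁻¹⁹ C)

r ≈ 32.1 m

Convert the energy: K = 23.8 keV = 3.81×10^-15 J.
v = √(2K/m) = √(2·3.81×10^-15/3.82×10^-26) = 4.47×10^5 m/s.
r = mv/(qB) = (3.82×10^-26)(4.47×10^5) / [(2×1.60×10^-19)(1.66×10^-3)] = 32.1 m.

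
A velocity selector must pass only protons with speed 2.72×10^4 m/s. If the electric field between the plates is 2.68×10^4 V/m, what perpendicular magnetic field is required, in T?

qE = qvB ⇒ B = E/v = (2.68×10^4) / (2.72×10^4) = 0.985 T.

B ≈ 0.985 T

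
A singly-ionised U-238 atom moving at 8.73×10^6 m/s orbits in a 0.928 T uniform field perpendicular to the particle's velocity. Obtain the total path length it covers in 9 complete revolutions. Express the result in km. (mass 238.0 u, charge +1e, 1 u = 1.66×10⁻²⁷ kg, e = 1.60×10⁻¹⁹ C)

L ≈ 1.31 km

r = mv/(qB) = 23.2 m, so one revolution covers 2πr = 146 m.
In 9 revolutions: L = 9·2πr = 1310 m.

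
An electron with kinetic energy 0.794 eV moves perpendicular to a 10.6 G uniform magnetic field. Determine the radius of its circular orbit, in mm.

r ≈ 2.84 mm

Convert the energy: K = 0.794 eV = 1.27×10^-19 J.
v = √(2K/m) = √(2·1.27×10^-19/9.11×10^-31) = 5.28×10^5 m/s.
r = mv/(qB) = (9.11×10^-31)(5.28×10^5) / [(1×1.60×10^-19)(1.06×10^-3)] = 2.84×10^-3 m.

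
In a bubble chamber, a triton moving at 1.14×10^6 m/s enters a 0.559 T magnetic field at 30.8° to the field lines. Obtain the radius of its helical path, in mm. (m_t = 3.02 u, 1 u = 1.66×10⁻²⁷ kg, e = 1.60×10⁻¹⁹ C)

r ≈ 32.7 mm

Only the perpendicular component v⊥ = v sin30.8° = 5.84×10^5 m/s is bent by the field.
r = m v⊥ /(qB) = (5.01×10^-27)(5.84×10^5) / [(1×1.60×10^-19)(0.559)] = 0.0327 m.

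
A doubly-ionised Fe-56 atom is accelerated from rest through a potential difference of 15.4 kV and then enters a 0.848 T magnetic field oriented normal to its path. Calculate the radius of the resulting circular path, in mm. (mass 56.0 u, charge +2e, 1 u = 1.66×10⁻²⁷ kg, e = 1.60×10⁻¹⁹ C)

r ≈ 112 mm

The kinetic energy gained is K = qV = (2×1.60×10^-19)(1.54×10^4) = 4.93×10^-15 J.
v = √(2K/m) = 3.26×10^5 m/s.
r = mv/(qB) = (9.30×10^-26)(3.26×10^5) / [(2×1.60×10^-19)(0.848)] = 0.112 m.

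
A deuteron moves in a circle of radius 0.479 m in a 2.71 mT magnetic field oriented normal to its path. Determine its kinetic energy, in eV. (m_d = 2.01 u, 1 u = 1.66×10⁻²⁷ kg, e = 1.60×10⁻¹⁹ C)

K ≈ 40.4 eV

v = qBr/m = (1×1.60×10^-19)(2.71×10^-3)(0.479) / (3.34×10^-27) = 6.22×10^4 m/s.
K = ½mv² = 0.5·(3.34×10^-27)·(6.22×10^4)² = 6.46×10^-18 J = 40.4 eV.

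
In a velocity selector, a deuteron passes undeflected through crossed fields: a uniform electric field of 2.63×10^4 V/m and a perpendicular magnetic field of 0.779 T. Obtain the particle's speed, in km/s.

v ≈ 33.8 km/s

For zero net force, qE = qvB, so v = E/B.
v = (2.63×10^4) / (0.779) = 3.38×10^4 m/s.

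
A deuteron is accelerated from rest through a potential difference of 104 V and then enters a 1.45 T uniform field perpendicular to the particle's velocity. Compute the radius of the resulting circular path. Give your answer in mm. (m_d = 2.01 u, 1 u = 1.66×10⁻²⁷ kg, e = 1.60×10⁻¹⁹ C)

r ≈ 1.44 mm

The kinetic energy gained is K = qV = (1×1.60×10^-19)(104) = 1.66×10^-17 J.
v = √(2K/m) = 9.99×10^4 m/s.
r = mv/(qB) = (3.34×10^-27)(9.99×10^4) / [(1×1.60×10^-19)(1.45)] = 1.44×10^-3 m.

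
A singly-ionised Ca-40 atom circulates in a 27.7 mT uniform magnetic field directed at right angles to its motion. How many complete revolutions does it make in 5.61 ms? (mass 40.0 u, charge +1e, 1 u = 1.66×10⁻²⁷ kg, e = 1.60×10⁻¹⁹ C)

T = 2πm/(qB) = 2π(6.64×10^-26) / [(1×1.60×10^-19)(0.0277)] = 9.4134×10^-5 s.
N = t/T = 5.61×10^-3 / 9.4134×10^-5 ≈ 59.60, so 59 complete revolutions.

N = 59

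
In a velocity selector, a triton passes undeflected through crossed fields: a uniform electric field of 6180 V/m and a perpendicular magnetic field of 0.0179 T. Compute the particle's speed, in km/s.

v ≈ 345 km/s

For zero net force, qE = qvB, so v = E/B.
v = (6180) / (0.0179) = 3.45×10^5 m/s.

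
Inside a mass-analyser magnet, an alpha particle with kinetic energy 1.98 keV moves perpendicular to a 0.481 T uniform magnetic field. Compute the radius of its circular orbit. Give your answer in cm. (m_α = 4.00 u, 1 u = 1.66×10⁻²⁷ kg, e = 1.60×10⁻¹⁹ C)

r ≈ 1.33 cm

Convert the energy: K = 1.98 keV = 3.17×10^-16 J.
v = √(2K/m) = √(2·3.17×10^-16/6.64×10^-27) = 3.09×10^5 m/s.
r = mv/(qB) = (6.64×10^-27)(3.09×10^5) / [(2×1.60×10^-19)(0.481)] = 0.0133 m.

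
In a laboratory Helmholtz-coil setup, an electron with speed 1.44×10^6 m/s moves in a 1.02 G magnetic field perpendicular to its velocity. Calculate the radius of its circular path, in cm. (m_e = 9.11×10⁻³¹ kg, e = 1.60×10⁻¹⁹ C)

The magnetic force provides the centripetal force: qvB = mv²/r, so r = mv/(qB).
r = (9.11×10^-31 kg)(1.44×10^6 m/s) / [(1×1.60×10^-19 C)(1.02×10^-4 T)] = 0.0804 m.

r ≈ 8.04 cm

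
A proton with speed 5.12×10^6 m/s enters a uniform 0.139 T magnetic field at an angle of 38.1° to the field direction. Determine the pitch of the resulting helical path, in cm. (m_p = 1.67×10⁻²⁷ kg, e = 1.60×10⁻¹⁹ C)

pitch ≈ 190 cm

The velocity component along B is v∥ = v cos38.1° = 4.03×10^6 m/s.
The cyclotron period T = 2πm/(qB) = 4.72×10^-7 s is set by m, q, B alone.
Pitch = v∥·T = (4.03×10^6)(4.72×10^-7) = 1.90 m.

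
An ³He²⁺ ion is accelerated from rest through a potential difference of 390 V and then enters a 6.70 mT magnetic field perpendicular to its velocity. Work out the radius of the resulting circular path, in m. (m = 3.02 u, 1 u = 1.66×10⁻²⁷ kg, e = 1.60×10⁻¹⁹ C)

r ≈ 0.522 m

The kinetic energy gained is K = qV = (2×1.60×10^-19)(390) = 1.25×10^-16 J.
v = √(2K/m) = 2.23×10^5 m/s.
r = mv/(qB) = (5.01×10^-27)(2.23×10^5) / [(2×1.60×10^-19)(6.70×10^-3)] = 0.522 m.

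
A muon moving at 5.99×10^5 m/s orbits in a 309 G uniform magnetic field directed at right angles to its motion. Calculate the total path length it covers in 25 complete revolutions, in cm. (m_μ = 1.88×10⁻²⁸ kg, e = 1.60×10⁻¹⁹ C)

L ≈ 358 cm

r = mv/(qB) = 0.0228 m, so one revolution covers 2πr = 0.143 m.
In 25 revolutions: L = 25·2πr = 3.58 m.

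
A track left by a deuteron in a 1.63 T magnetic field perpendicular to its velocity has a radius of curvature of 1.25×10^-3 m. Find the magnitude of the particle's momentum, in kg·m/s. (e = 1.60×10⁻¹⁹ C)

p ≈ 3.26×10^-22 kg·m/s

Since qvB = mv²/r, the momentum p = mv = qBr.
p = (1×1.60×10^-19)(1.63)(1.25×10^-3) = 3.26×10^-22 kg·m/s.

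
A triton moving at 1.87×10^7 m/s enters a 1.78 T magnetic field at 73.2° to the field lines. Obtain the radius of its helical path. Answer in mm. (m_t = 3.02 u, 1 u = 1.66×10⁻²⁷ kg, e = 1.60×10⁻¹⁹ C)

Only the perpendicular component v⊥ = v sin73.2° = 1.79×10^7 m/s is bent by the field.
r = m v⊥ /(qB) = (5.01×10^-27)(1.79×10^7) / [(1×1.60×10^-19)(1.78)] = 0.315 m.

r ≈ 315 mm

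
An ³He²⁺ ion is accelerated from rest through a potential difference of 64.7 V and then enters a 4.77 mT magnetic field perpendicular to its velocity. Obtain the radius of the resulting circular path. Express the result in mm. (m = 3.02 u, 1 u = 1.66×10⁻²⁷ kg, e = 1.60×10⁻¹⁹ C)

r ≈ 298 mm

The kinetic energy gained is K = qV = (2×1.60×10^-19)(64.7) = 2.07×10^-17 J.
v = √(2K/m) = 9.09×10^4 m/s.
r = mv/(qB) = (5.01×10^-27)(9.09×10^4) / [(2×1.60×10^-19)(4.77×10^-3)] = 0.298 m.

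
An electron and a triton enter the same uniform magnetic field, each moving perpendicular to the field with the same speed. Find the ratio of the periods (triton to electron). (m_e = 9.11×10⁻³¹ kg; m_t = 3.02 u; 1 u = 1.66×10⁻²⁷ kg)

T = 2πm/(qB) is independent of speed, so T₂/T₁ = (m₂/q₂)/(m₁/q₁).
T_{triton}/T_{electron} = (5.01×10^-27/1e) / (9.11×10^-31/1e) = 5500.

ratio ≈ 5500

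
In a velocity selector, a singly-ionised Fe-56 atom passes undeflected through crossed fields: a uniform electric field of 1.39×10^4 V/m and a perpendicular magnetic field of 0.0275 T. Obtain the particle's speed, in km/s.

v ≈ 505 km/s

For zero net force, qE = qvB, so v = E/B.
v = (1.39×10^4) / (0.0275) = 5.05×10^5 m/s.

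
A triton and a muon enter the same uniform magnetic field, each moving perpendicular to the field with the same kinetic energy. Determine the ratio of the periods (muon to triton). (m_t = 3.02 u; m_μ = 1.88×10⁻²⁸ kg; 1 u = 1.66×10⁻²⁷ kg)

ratio ≈ 0.0375

T = 2πm/(qB) is independent of speed, so T₂/T₁ = (m₂/q₂)/(m₁/q₁).
T_{muon}/T_{triton} = (1.88×10^-28/1e) / (5.01×10^-27/1e) = 0.0375.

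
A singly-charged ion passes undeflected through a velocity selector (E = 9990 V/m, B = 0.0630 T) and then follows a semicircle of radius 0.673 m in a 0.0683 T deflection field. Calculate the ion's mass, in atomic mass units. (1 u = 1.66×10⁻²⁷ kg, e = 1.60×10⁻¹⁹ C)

m ≈ 27.9 u

v = E/B₁ = 1.59×10^5 m/s.
From r = mv/(qB₂), m = qB₂r/v = (1×1.60×10^-19)(0.0683)(0.673) / (1.59×10^5) = 4.64×10^-26 kg.
In atomic mass units: m = 4.64×10^-26 / 1.66×10^-27 = 27.9 u.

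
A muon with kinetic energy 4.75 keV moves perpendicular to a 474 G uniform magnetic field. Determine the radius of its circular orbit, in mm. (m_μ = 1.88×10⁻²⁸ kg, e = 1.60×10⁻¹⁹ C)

r ≈ 70.5 mm

Convert the energy: K = 4.75 keV = 7.60×10^-16 J.
v = √(2K/m) = √(2·7.60×10^-16/1.88×10^-28) = 2.84×10^6 m/s.
r = mv/(qB) = (1.88×10^-28)(2.84×10^6) / [(1×1.60×10^-19)(0.0474)] = 0.0705 m.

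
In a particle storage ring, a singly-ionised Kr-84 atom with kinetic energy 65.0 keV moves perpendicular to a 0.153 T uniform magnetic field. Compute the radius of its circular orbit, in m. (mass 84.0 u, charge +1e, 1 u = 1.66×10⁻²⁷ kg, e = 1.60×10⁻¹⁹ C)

r ≈ 2.20 m

Convert the energy: K = 65.0 keV = 1.04×10^-14 J.
v = √(2K/m) = √(2·1.04×10^-14/1.39×10^-25) = 3.86×10^5 m/s.
r = mv/(qB) = (1.39×10^-25)(3.86×10^5) / [(1×1.60×10^-19)(0.153)] = 2.20 m.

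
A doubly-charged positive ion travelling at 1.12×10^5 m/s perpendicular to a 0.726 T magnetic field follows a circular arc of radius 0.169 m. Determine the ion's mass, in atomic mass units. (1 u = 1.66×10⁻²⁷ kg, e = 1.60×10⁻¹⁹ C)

qvB = mv²/r ⇒ m = qBr/v.
m = (2×1.60×10^-19)(0.726)(0.169) / (1.12×10^5) = 3.51×10^-25 kg = 211 u.

m ≈ 211 u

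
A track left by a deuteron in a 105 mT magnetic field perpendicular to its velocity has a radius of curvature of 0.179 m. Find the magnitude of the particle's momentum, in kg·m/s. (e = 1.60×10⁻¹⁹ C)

Since qvB = mv²/r, the momentum p = mv = qBr.
p = (1×1.60×10^-19)(0.105)(0.179) = 3.01×10^-21 kg·m/s.

p ≈ 3.01×10^-21 kg·m/s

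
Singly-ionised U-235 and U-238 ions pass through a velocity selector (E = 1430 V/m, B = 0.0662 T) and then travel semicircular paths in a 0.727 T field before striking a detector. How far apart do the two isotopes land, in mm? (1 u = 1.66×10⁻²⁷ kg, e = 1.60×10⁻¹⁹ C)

Δd ≈ 1.85 mm

Both emerge at v = E/B₁ = 2.16×10^4 m/s.
r = mv/(qB₂), so r₁ = 0.072444 m and r₂ = 0.073368 m, giving Δr = 9.25×10^-4 m.
After a semicircle each ion lands a diameter 2r from the entry slit, so the separation is 2Δr = 1.85×10^-3 m.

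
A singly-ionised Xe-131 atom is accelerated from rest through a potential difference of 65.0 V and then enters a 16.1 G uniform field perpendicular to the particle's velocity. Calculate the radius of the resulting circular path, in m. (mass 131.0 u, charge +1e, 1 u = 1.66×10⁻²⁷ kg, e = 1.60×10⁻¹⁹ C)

The kinetic energy gained is K = qV = (1×1.60×10^-19)(65.0) = 1.04×10^-17 J.
v = √(2K/m) = 9780 m/s.
r = mv/(qB) = (2.17×10^-25)(9780) / [(1×1.60×10^-19)(1.61×10^-3)] = 8.26 m.

r ≈ 8.26 m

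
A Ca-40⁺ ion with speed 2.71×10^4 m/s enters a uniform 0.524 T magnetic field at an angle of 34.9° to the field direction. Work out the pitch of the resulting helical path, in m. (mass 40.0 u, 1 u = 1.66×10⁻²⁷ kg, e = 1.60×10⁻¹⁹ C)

pitch ≈ 0.111 m

The velocity component along B is v∥ = v cos34.9° = 2.22×10^4 m/s.
The cyclotron period T = 2πm/(qB) = 4.98×10^-6 s is set by m, q, B alone.
Pitch = v∥·T = (2.22×10^4)(4.98×10^-6) = 0.111 m.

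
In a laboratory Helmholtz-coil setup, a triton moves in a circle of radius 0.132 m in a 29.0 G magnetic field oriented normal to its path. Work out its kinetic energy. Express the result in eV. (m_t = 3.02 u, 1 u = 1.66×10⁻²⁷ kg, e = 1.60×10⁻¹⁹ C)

v = qBr/m = (1×1.60×10^-19)(2.90×10^-3)(0.132) / (5.01×10^-27) = 1.22×10^4 m/s.
K = ½mv² = 0.5·(5.01×10^-27)·(1.22×10^4)² = 3.74×10^-19 J = 2.34 eV.

K ≈ 2.34 eV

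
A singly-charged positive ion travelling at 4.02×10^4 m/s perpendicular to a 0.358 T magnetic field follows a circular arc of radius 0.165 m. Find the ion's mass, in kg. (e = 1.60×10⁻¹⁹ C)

qvB = mv²/r ⇒ m = qBr/v.
m = (1×1.60×10^-19)(0.358)(0.165) / (4.02×10^4) = 2.35×10^-25 kg.

m ≈ 2.35×10^-25 kg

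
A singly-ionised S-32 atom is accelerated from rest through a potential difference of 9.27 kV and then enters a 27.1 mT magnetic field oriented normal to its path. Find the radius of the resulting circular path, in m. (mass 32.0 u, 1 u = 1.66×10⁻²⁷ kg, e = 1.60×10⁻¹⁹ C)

r ≈ 2.90 m

The kinetic energy gained is K = qV = (1×1.60×10^-19)(9270) = 1.48×10^-15 J.
v = √(2K/m) = 2.36×10^5 m/s.
r = mv/(qB) = (5.31×10^-26)(2.36×10^5) / [(1×1.60×10^-19)(0.0271)] = 2.90 m.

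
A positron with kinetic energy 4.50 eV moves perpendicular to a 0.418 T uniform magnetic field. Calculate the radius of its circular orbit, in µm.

Convert the energy: K = 4.50 eV = 7.20×10^-19 J.
v = √(2K/m) = √(2·7.20×10^-19/9.11×10^-31) = 1.26×10^6 m/s.
r = mv/(qB) = (9.11×10^-31)(1.26×10^6) / [(1×1.60×10^-19)(0.418)] = 1.71×10^-5 m.

r ≈ 17.1 µm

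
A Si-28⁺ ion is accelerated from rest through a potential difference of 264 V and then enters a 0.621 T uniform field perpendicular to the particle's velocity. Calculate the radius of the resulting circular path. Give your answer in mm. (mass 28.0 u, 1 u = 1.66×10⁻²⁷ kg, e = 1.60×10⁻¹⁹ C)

r ≈ 19.9 mm

The kinetic energy gained is K = qV = (1×1.60×10^-19)(264) = 4.22×10^-17 J.
v = √(2K/m) = 4.26×10^4 m/s.
r = mv/(qB) = (4.65×10^-26)(4.26×10^4) / [(1×1.60×10^-19)(0.621)] = 0.0199 m.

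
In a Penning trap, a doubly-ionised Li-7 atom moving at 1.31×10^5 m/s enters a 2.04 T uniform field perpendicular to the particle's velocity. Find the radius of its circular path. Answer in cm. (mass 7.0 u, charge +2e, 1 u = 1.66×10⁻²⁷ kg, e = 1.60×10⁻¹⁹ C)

r ≈ 0.233 cm

The magnetic force provides the centripetal force: qvB = mv²/r, so r = mv/(qB).
r = (1.16×10^-26 kg)(1.31×10^5 m/s) / [(2×1.60×10^-19 C)(2.04 T)] = 2.33×10^-3 m.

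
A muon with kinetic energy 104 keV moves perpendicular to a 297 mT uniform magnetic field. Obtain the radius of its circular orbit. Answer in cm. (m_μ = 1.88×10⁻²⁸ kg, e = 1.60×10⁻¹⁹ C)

Convert the energy: K = 104 keV = 1.66×10^-14 J.
v = √(2K/m) = √(2·1.66×10^-14/1.88×10^-28) = 1.33×10^7 m/s.
r = mv/(qB) = (1.88×10^-28)(1.33×10^7) / [(1×1.60×10^-19)(0.297)] = 0.0526 m.

r ≈ 5.26 cm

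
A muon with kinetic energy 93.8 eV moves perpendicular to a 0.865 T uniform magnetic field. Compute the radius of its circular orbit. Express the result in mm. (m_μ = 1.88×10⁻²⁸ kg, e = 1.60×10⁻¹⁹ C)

Convert the energy: K = 93.8 eV = 1.50×10^-17 J.
v = √(2K/m) = √(2·1.50×10^-17/1.88×10^-28) = 4.00×10^5 m/s.
r = mv/(qB) = (1.88×10^-28)(4.00×10^5) / [(1×1.60×10^-19)(0.865)] = 5.43×10^-4 m.

r ≈ 0.543 mm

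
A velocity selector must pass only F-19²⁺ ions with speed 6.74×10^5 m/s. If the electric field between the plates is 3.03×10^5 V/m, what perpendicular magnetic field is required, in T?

qE = qvB ⇒ B = E/v = (3.03×10^5) / (6.74×10^5) = 0.450 T.

B ≈ 0.450 T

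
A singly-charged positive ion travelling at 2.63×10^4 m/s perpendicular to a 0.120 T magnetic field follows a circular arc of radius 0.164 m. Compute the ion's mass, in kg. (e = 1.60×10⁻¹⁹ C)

qvB = mv²/r ⇒ m = qBr/v.
m = (1×1.60×10^-19)(0.120)(0.164) / (2.63×10^4) = 1.20×10^-25 kg.

m ≈ 1.20×10^-25 kg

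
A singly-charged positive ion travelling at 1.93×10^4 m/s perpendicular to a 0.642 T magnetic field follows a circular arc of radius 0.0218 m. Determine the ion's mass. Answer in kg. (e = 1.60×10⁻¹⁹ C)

qvB = mv²/r ⇒ m = qBr/v.
m = (1×1.60×10^-19)(0.642)(0.0218) / (1.93×10^4) = 1.16×10^-25 kg.

m ≈ 1.16×10^-25 kg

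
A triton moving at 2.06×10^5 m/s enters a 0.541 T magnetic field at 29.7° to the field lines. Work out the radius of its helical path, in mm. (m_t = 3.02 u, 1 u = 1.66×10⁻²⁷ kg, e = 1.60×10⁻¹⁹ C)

Only the perpendicular component v⊥ = v sin29.7° = 1.02×10^5 m/s is bent by the field.
r = m v⊥ /(qB) = (5.01×10^-27)(1.02×10^5) / [(1×1.60×10^-19)(0.541)] = 5.91×10^-3 m.

r ≈ 5.91 mm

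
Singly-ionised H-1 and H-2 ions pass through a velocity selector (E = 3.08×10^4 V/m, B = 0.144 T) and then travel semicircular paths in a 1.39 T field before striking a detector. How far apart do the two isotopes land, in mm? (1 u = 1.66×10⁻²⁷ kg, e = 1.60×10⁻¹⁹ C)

Δd ≈ 3.19 mm

Both emerge at v = E/B₁ = 2.14×10^5 m/s.
r = mv/(qB₂), so r₁ = 1.60×10^-3 m and r₂ = 3.19×10^-3 m, giving Δr = 1.60×10^-3 m.
After a semicircle each ion lands a diameter 2r from the entry slit, so the separation is 2Δr = 3.19×10^-3 m.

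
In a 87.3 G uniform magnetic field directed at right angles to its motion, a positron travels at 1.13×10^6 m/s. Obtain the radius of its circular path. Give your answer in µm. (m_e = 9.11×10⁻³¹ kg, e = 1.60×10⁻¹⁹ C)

r ≈ 737 µm

The magnetic force provides the centripetal force: qvB = mv²/r, so r = mv/(qB).
r = (9.11×10^-31 kg)(1.13×10^6 m/s) / [(1×1.60×10^-19 C)(8.73×10^-3 T)] = 7.37×10^-4 m.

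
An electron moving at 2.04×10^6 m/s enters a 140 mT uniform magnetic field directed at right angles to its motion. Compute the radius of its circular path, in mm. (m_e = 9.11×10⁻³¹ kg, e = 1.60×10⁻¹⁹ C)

r ≈ 0.0830 mm

The magnetic force provides the centripetal force: qvB = mv²/r, so r = mv/(qB).
r = (9.11×10^-31 kg)(2.04×10^6 m/s) / [(1×1.60×10^-19 C)(0.140 T)] = 8.30×10^-5 m.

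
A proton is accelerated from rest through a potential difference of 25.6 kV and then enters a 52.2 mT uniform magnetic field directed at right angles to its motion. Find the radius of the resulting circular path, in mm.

r ≈ 443 mm

The kinetic energy gained is K = qV = (1×1.60×10^-19)(2.56×10^4) = 4.10×10^-15 J.
v = √(2K/m) = 2.21×10^6 m/s.
r = mv/(qB) = (1.67×10^-27)(2.21×10^6) / [(1×1.60×10^-19)(0.0522)] = 0.443 m.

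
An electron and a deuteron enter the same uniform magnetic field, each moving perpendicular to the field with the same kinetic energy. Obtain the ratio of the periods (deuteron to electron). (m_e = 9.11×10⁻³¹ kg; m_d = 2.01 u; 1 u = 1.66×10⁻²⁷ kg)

T = 2πm/(qB) is independent of speed, so T₂/T₁ = (m₂/q₂)/(m₁/q₁).
T_{deuteron}/T_{electron} = (3.34×10^-27/1e) / (9.11×10^-31/1e) = 3660.

ratio ≈ 3660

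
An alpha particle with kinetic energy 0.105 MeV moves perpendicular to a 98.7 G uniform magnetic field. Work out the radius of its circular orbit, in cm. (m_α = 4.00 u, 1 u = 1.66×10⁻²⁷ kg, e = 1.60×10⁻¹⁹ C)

Convert the energy: K = 0.105 MeV = 1.68×10^-14 J.
v = √(2K/m) = √(2·1.68×10^-14/6.64×10^-27) = 2.25×10^6 m/s.
r = mv/(qB) = (6.64×10^-27)(2.25×10^6) / [(2×1.60×10^-19)(9.87×10^-3)] = 4.73 m.

r ≈ 473 cm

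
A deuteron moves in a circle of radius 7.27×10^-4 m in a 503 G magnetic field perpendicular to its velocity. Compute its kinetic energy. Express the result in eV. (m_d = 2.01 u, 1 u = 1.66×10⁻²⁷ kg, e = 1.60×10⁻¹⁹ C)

K ≈ 0.0321 eV

v = qBr/m = (1×1.60×10^-19)(0.0503)(7.27×10^-4) / (3.34×10^-27) = 1750 m/s.
K = ½mv² = 0.5·(3.34×10^-27)·(1750)² = 5.13×10^-21 J = 0.0321 eV.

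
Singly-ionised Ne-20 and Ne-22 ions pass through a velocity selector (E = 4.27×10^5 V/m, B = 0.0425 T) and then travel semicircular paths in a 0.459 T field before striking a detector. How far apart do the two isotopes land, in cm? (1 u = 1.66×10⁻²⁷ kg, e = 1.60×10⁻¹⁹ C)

Δd ≈ 90.8 cm

Both emerge at v = E/B₁ = 1.00×10^7 m/s.
r = mv/(qB₂), so r₁ = 4.542 m and r₂ = 4.996 m, giving Δr = 0.454 m.
After a semicircle each ion lands a diameter 2r from the entry slit, so the separation is 2Δr = 0.908 m.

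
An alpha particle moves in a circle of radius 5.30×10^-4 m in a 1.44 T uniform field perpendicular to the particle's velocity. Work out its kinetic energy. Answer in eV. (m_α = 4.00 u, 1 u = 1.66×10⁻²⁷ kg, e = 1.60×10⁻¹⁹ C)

K ≈ 28.1 eV

v = qBr/m = (2×1.60×10^-19)(1.44)(5.30×10^-4) / (6.64×10^-27) = 3.68×10^4 m/s.
K = ½mv² = 0.5·(6.64×10^-27)·(3.68×10^4)² = 4.49×10^-18 J = 28.1 eV.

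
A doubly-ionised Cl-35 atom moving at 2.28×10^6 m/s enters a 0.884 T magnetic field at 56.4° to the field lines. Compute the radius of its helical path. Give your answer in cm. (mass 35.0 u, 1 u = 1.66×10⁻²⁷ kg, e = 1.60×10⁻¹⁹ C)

r ≈ 39.0 cm

Only the perpendicular component v⊥ = v sin56.4° = 1.90×10^6 m/s is bent by the field.
r = m v⊥ /(qB) = (5.81×10^-26)(1.90×10^6) / [(2×1.60×10^-19)(0.884)] = 0.390 m.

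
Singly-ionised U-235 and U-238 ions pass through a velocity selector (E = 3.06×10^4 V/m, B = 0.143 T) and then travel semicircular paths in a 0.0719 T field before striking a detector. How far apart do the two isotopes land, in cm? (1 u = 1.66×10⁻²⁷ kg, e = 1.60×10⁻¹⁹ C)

Both emerge at v = E/B₁ = 2.14×10^5 m/s.
r = mv/(qB₂), so r₁ = 7.2563 m and r₂ = 7.3489 m, giving Δr = 0.0926 m.
After a semicircle each ion lands a diameter 2r from the entry slit, so the separation is 2Δr = 0.185 m.

Δd ≈ 18.5 cm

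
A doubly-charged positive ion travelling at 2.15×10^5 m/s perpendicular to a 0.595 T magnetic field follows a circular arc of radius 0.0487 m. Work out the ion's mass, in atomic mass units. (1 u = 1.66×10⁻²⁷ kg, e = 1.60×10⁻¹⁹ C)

m ≈ 26.0 u

qvB = mv²/r ⇒ m = qBr/v.
m = (2×1.60×10^-19)(0.595)(0.0487) / (2.15×10^5) = 4.31×10^-26 kg = 26.0 u.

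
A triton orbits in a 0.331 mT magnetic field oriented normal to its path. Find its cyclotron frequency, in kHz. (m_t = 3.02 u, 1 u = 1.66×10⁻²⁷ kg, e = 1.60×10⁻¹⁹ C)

f = qB/(2πm) = (1×1.60×10^-19)(3.31×10^-4) / [2π(5.01×10^-27)] = 1680 Hz.

f ≈ 1.68 kHz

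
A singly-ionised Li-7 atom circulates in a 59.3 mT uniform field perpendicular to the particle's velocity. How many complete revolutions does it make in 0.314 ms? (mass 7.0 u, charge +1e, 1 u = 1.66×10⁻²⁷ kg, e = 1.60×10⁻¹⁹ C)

T = 2πm/(qB) = 2π(1.162×10^-26) / [(1×1.60×10^-19)(0.0593)] = 7.6950×10^-6 s.
N = t/T = 3.14×10^-4 / 7.6950×10^-6 ≈ 40.81, so 40 complete revolutions.

N = 40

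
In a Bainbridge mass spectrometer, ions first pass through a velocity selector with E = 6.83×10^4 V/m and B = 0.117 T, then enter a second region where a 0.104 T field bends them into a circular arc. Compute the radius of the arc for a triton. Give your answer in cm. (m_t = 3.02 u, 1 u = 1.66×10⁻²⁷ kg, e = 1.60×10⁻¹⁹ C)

The selector passes v = E/B = 6.83×10^4/0.117 = 5.84×10^5 m/s.
In the deflection region, r = mv/(qB₂) = (5.01×10^-27)(5.84×10^5) / [(1×1.60×10^-19)(0.104)] = 0.176 m.

r ≈ 17.6 cm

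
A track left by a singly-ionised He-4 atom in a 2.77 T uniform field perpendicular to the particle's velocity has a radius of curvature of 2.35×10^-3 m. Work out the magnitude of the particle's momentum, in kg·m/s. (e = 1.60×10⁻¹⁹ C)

Since qvB = mv²/r, the momentum p = mv = qBr.
p = (1×1.60×10^-19)(2.77)(2.35×10^-3) = 1.04×10^-21 kg·m/s.

p ≈ 1.04×10^-21 kg·m/s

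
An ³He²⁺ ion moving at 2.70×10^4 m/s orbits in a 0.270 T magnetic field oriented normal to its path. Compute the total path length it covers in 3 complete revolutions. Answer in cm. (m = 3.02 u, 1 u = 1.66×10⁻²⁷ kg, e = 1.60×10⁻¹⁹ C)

L ≈ 2.95 cm

r = mv/(qB) = 1.57×10^-3 m, so one revolution covers 2πr = 9.84×10^-3 m.
In 3 revolutions: L = 3·2πr = 0.0295 m.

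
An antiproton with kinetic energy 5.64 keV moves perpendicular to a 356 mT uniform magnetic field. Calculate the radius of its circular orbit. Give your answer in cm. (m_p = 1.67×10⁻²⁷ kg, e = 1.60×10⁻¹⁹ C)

r ≈ 3.05 cm

Convert the energy: K = 5.64 keV = 9.02×10^-16 J.
v = √(2K/m) = √(2·9.02×10^-16/1.67×10^-27) = 1.04×10^6 m/s.
r = mv/(qB) = (1.67×10^-27)(1.04×10^6) / [(1×1.60×10^-19)(0.356)] = 0.0305 m.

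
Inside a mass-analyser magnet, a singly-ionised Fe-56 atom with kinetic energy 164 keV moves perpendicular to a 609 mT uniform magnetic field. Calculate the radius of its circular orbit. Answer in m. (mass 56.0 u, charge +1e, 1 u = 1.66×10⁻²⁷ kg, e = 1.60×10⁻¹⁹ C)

r ≈ 0.717 m

Convert the energy: K = 164 keV = 2.62×10^-14 J.
v = √(2K/m) = √(2·2.62×10^-14/9.30×10^-26) = 7.51×10^5 m/s.
r = mv/(qB) = (9.30×10^-26)(7.51×10^5) / [(1×1.60×10^-19)(0.609)] = 0.717 m.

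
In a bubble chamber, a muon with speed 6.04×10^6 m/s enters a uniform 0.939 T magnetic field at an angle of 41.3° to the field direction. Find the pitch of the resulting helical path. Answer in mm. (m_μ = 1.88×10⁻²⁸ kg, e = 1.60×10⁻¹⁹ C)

pitch ≈ 35.7 mm

The velocity component along B is v∥ = v cos41.3° = 4.54×10^6 m/s.
The cyclotron period T = 2πm/(qB) = 7.86×10^-9 s is set by m, q, B alone.
Pitch = v∥·T = (4.54×10^6)(7.86×10^-9) = 0.0357 m.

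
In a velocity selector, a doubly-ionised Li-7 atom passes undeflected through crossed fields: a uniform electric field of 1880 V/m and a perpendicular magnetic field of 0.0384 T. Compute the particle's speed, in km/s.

For zero net force, qE = qvB, so v = E/B.
v = (1880) / (0.0384) = 4.90×10^4 m/s.

v ≈ 49.0 km/s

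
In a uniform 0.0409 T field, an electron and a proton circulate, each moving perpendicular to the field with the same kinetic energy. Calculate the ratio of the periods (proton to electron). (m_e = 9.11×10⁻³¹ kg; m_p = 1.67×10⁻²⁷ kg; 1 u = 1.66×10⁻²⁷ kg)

T = 2πm/(qB) is independent of speed, so T₂/T₁ = (m₂/q₂)/(m₁/q₁).
T_{proton}/T_{electron} = (1.67×10^-27/1e) / (9.11×10^-31/1e) = 1830.

ratio ≈ 1830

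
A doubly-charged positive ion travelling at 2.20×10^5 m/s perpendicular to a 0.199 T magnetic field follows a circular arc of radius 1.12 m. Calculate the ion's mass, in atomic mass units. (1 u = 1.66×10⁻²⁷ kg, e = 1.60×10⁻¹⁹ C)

m ≈ 195 u

qvB = mv²/r ⇒ m = qBr/v.
m = (2×1.60×10^-19)(0.199)(1.12) / (2.20×10^5) = 3.24×10^-25 kg = 195 u.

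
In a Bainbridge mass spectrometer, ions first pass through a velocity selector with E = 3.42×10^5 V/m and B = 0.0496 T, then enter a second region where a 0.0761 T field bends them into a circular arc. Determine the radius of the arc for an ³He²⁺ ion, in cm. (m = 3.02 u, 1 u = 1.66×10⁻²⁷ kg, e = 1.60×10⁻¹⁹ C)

r ≈ 142 cm

The selector passes v = E/B = 3.42×10^5/0.0496 = 6.90×10^6 m/s.
In the deflection region, r = mv/(qB₂) = (5.01×10^-27)(6.90×10^6) / [(2×1.60×10^-19)(0.0761)] = 1.42 m.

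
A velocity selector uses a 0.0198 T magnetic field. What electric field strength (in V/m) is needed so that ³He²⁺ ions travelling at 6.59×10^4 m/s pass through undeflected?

E ≈ 1300 V/m

qE = qvB ⇒ E = vB = (6.59×10^4)(0.0198) = 1300 V/m.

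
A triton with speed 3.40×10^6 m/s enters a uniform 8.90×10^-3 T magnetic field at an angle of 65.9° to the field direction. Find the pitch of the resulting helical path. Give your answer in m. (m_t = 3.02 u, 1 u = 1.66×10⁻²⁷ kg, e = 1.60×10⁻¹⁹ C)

The velocity component along B is v∥ = v cos65.9° = 1.39×10^6 m/s.
The cyclotron period T = 2πm/(qB) = 2.21×10^-5 s is set by m, q, B alone.
Pitch = v∥·T = (1.39×10^6)(2.21×10^-5) = 30.7 m.

pitch ≈ 30.7 m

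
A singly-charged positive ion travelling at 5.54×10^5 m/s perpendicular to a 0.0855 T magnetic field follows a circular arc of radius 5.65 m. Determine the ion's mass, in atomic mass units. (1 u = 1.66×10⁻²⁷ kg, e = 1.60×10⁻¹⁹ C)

qvB = mv²/r ⇒ m = qBr/v.
m = (1×1.60×10^-19)(0.0855)(5.65) / (5.54×10^5) = 1.40×10^-25 kg = 84.0 u.

m ≈ 84.0 u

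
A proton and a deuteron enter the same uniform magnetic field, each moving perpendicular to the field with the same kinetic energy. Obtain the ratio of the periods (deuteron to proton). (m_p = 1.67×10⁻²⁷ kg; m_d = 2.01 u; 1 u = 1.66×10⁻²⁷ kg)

ratio ≈ 2.00

T = 2πm/(qB) is independent of speed, so T₂/T₁ = (m₂/q₂)/(m₁/q₁).
T_{deuteron}/T_{proton} = (3.34×10^-27/1e) / (1.67×10^-27/1e) = 2.00.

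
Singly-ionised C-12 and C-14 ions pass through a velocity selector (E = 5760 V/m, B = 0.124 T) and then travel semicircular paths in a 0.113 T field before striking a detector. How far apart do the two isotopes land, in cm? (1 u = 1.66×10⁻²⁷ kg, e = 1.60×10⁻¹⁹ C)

Both emerge at v = E/B₁ = 4.65×10^4 m/s.
r = mv/(qB₂), so r₁ = 0.05118 m and r₂ = 0.05971 m, giving Δr = 8.53×10^-3 m.
After a semicircle each ion lands a diameter 2r from the entry slit, so the separation is 2Δr = 0.0171 m.

Δd ≈ 1.71 cm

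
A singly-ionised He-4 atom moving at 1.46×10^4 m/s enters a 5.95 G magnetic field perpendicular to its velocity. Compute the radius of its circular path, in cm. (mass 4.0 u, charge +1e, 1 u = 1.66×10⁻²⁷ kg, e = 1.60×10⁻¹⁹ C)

r ≈ 102 cm

The magnetic force provides the centripetal force: qvB = mv²/r, so r = mv/(qB).
r = (6.64×10^-27 kg)(1.46×10^4 m/s) / [(1×1.60×10^-19 C)(5.95×10^-4 T)] = 1.02 m.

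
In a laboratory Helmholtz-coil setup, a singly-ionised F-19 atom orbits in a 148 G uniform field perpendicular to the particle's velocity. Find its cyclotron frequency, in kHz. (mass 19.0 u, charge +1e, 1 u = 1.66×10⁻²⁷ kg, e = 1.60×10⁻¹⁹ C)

f = qB/(2πm) = (1×1.60×10^-19)(0.0148) / [2π(3.15×10^-26)] = 1.19×10^4 Hz.

f ≈ 11.9 kHz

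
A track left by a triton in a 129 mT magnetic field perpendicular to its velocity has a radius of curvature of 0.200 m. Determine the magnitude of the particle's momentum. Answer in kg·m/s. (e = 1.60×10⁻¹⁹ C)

Since qvB = mv²/r, the momentum p = mv = qBr.
p = (1×1.60×10^-19)(0.129)(0.200) = 4.13×10^-21 kg·m/s.

p ≈ 4.13×10^-21 kg·m/s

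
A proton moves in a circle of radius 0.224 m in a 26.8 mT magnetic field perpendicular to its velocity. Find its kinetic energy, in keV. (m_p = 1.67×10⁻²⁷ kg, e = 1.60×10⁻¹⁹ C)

v = qBr/m = (1×1.60×10^-19)(0.0268)(0.224) / (1.67×10^-27) = 5.75×10^5 m/s.
K = ½mv² = 0.5·(1.67×10^-27)·(5.75×10^5)² = 2.76×10^-16 J = 1.73 keV.

K ≈ 1.73 keV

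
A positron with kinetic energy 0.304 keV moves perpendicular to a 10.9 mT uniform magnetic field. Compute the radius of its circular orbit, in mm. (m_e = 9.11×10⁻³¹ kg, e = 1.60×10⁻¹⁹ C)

Convert the energy: K = 0.304 keV = 4.86×10^-17 J.
v = √(2K/m) = √(2·4.86×10^-17/9.11×10^-31) = 1.03×10^7 m/s.
r = mv/(qB) = (9.11×10^-31)(1.03×10^7) / [(1×1.60×10^-19)(0.0109)] = 5.40×10^-3 m.

r ≈ 5.40 mm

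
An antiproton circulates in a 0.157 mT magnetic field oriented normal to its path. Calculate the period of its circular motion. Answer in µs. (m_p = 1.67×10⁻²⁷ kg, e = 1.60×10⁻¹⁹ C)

T ≈ 418 µs

The cyclotron period is independent of speed: T = 2πm/(qB).
T = 2π(1.67×10^-27) / [(1×1.60×10^-19)(1.57×10^-4)] = 4.18×10^-4 s.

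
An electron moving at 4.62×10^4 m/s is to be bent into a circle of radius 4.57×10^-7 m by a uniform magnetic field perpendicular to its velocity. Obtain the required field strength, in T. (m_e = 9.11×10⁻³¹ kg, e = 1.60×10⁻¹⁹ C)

qvB = mv²/r gives B = mv/(qr).
B = (9.11×10^-31)(4.62×10^4) / [(1×1.60×10^-19)(4.57×10^-7)] = 0.576 T.

B ≈ 0.576 T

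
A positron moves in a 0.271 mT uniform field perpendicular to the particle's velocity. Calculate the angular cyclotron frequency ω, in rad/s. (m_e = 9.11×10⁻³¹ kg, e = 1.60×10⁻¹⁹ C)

ω ≈ 4.76×10^7 rad/s

ω = qB/m = (1×1.60×10^-19)(2.71×10^-4) / (9.11×10^-31) = 4.76×10^7 rad/s.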